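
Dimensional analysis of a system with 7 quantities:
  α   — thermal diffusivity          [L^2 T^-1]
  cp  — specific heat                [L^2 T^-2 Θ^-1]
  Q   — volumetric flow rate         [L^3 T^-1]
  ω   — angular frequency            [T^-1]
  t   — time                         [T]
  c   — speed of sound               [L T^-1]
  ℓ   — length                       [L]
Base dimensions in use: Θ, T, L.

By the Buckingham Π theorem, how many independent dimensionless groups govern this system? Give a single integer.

4

Exponent matrix [Θ,T,L] × [α,cp,Q,ω,t,c,ℓ]:
  Θ: [ 0 -1  0  0  0  0  0]
  T: [-1 -2 -1 -1  1 -1  0]
  L: [ 2  2  3  0  0  1  1]
RREF → pivots at {α,cp,Q} ⇒ r = 3
7 vars − rank 3 = 4 Π groups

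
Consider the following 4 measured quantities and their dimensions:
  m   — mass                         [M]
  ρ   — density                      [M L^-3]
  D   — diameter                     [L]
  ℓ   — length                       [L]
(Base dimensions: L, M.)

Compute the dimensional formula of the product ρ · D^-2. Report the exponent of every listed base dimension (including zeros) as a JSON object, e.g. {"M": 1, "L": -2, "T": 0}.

Write exponents as rows L,M / cols m,ρ,D,ℓ:
  L: [ 0 -3  1  1]
  M: [ 1  1  0  0]
  [L]: (1)·-3+(-2)·1 = -5
  [M]: (1)·1+(-2)·0 = 1
⇒ L^-5 M

{"L": -5, "M": 1}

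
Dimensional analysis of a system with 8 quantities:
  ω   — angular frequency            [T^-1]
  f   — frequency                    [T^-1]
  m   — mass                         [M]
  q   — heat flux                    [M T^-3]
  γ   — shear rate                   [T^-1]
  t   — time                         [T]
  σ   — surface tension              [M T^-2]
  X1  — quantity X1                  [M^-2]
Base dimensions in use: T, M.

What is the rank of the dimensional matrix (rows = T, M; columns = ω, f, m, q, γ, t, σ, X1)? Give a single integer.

Exponent matrix [T,M] × [ω,f,m,q,γ,t,σ,X1]:
  T: [-1 -1  0 -3 -1  1 -2  0]
  M: [ 0  0  1  1  0  0  1 -2]
Row reduction gives pivot columns ω,m; rank = 2

2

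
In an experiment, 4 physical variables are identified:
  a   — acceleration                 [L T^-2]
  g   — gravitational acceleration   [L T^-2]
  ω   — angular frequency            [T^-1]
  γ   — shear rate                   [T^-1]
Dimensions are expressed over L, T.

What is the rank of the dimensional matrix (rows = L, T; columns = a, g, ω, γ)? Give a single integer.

Write exponents as rows L,T / cols a,g,ω,γ:
  L: [ 1  1  0  0]
  T: [-2 -2 -1 -1]
RREF → pivots at {a,ω} ⇒ r = 2

2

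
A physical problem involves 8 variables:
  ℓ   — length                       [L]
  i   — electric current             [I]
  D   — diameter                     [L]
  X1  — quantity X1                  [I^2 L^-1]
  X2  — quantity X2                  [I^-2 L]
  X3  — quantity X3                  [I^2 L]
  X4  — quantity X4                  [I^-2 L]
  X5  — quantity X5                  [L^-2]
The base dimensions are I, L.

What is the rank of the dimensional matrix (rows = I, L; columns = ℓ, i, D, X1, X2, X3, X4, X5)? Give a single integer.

Exponent matrix [I,L] × [ℓ,i,D,X1,X2,X3,X4,X5]:
  I: [ 0  1  0  2 -2  2 -2  0]
  L: [ 1  0  1 -1  1  1  1 -2]
Row reduction gives pivot columns ℓ,i; rank = 2

2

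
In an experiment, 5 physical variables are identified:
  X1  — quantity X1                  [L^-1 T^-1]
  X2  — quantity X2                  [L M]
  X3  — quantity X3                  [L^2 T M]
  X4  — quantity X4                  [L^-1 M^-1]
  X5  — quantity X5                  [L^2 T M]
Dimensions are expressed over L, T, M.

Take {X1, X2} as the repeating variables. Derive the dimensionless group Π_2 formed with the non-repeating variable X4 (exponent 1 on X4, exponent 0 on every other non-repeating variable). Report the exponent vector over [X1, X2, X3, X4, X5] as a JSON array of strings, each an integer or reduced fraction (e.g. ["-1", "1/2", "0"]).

["0", "1", "0", "1", "0"]

Write exponents as rows L,T,M / cols X1,X2,X3,X4,X5:
  L: [-1  1  2 -1  2]
  T: [-1  0  1  0  1]
  M: [ 0  1  1 -1  1]
Row reduction gives pivot columns X1,X2; rank = 2
Pivot set = {X1,X2}, free = {X3,X4,X5}
RREF:
  r0: [   1    0   -1    0   -1]
  r1: [   0    1    1   -1    1]
  r2: [   0    0    0    0    0]
Fix exponent of X4 at 1, X3 at 0, X5 at 0; solve each RREF row for its pivot's exponent:
  r0: exp(X1) + (0)·1 = 0 ⇒ exp(X1) = 0
  r1: exp(X2) + (-1)·1 = 0 ⇒ exp(X2) = 1
Π_2 = X2 · X4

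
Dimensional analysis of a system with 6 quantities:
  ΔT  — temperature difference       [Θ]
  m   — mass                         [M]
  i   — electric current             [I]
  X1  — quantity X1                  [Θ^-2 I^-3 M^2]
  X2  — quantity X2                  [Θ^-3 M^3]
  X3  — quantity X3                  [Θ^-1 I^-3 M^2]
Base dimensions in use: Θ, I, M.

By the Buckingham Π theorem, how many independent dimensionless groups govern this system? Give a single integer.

3

Write exponents as rows Θ,I,M / cols ΔT,m,i,X1,X2,X3:
  Θ: [ 1  0  0 -2 -3 -1]
  I: [ 0  0  1 -3  0 -3]
  M: [ 0  1  0  2  3  2]
Echelon form has 3 nonzero rows (pivots: ΔT,m,i)
Π count = n − r = 6 − 3 = 3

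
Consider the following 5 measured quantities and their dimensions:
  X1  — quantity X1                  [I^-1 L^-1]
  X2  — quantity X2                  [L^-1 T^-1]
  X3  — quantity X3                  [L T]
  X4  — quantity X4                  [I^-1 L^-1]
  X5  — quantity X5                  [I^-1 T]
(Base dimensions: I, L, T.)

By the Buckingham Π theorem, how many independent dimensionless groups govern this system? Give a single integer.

3

Write exponents as rows I,L,T / cols X1,X2,X3,X4,X5:
  I: [-1  0  0 -1 -1]
  L: [-1 -1  1 -1  0]
  T: [ 0 -1  1  0  1]
RREF → pivots at {X1,X2} ⇒ r = 2
Π count = n − r = 5 − 2 = 3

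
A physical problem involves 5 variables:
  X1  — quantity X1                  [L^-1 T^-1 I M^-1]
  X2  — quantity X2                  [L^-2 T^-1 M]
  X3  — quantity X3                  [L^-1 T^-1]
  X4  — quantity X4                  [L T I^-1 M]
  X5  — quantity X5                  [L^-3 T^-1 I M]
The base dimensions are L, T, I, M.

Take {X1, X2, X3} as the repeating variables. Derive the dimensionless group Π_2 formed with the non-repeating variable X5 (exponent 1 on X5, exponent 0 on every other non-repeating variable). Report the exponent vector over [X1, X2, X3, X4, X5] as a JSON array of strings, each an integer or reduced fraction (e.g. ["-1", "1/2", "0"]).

Write exponents as rows L,T,I,M / cols X1,X2,X3,X4,X5:
  L: [-1 -2 -1  1 -3]
  T: [-1 -1 -1  1 -1]
  I: [ 1  0  0 -1  1]
  M: [-1  1  0  1  1]
RREF → pivots at {X1,X2,X3} ⇒ r = 3
Pivot set = {X1,X2,X3}, free = {X4,X5}
RREF:
  r0: [   1    0    0   -1    1]
  r1: [   0    1    0    0    2]
  r2: [   0    0    1    0   -2]
  r3: [   0    0    0    0    0]
Fix exponent of X5 at 1, X4 at 0; solve each RREF row for its pivot's exponent:
  r0: exp(X1) + (1)·1 = 0 ⇒ exp(X1) = -1
  r1: exp(X2) + (2)·1 = 0 ⇒ exp(X2) = -2
  r2: exp(X3) + (-2)·1 = 0 ⇒ exp(X3) = 2
Π_2 = X1^-1 · X2^-2 · X3^2 · X5

["-1", "-2", "2", "0", "1"]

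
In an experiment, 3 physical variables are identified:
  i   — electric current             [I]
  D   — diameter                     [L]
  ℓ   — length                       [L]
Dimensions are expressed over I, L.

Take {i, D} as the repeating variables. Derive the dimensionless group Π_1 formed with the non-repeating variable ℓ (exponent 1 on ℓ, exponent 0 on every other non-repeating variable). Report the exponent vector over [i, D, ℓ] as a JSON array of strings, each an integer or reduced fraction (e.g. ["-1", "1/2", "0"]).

Exponent matrix [I,L] × [i,D,ℓ]:
  I: [ 1  0  0]
  L: [ 0  1  1]
RREF → pivots at {i,D} ⇒ r = 2
Repeat: i,D; free: ℓ
RREF:
  r0: [   1    0    0]
  r1: [   0    1    1]
Fix exponent of ℓ at 1; solve each RREF row for its pivot's exponent:
  r0: exp(i) + (0)·1 = 0 ⇒ exp(i) = 0
  r1: exp(D) + (1)·1 = 0 ⇒ exp(D) = -1
Π_1 = D^-1 · ℓ

["0", "-1", "1"]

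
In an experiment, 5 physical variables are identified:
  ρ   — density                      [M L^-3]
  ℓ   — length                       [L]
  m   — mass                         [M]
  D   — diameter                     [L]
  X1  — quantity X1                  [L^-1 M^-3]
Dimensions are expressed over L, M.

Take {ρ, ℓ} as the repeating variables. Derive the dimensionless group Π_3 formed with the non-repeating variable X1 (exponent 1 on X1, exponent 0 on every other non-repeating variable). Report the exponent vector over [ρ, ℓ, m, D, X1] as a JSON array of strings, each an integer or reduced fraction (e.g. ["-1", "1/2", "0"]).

["3", "10", "0", "0", "1"]

Exponent matrix [L,M] × [ρ,ℓ,m,D,X1]:
  L: [-3  1  0  1 -1]
  M: [ 1  0  1  0 -3]
RREF → pivots at {ρ,ℓ} ⇒ r = 2
Pivot set = {ρ,ℓ}, free = {m,D,X1}
RREF:
  r0: [   1    0    1    0   -3]
  r1: [   0    1    3    1  -10]
Fix exponent of X1 at 1, m at 0, D at 0; solve each RREF row for its pivot's exponent:
  r0: exp(ρ) + (-3)·1 = 0 ⇒ exp(ρ) = 3
  r1: exp(ℓ) + (-10)·1 = 0 ⇒ exp(ℓ) = 10
Π_3 = ρ^3 · ℓ^10 · X1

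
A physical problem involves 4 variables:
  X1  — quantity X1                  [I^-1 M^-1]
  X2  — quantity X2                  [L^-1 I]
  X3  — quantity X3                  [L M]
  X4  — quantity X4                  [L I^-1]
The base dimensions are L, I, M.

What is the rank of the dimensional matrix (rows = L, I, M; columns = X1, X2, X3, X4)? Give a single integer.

2

Exponent matrix [L,I,M] × [X1,X2,X3,X4]:
  L: [ 0 -1  1  1]
  I: [-1  1  0 -1]
  M: [-1  0  1  0]
RREF → pivots at {X1,X2} ⇒ r = 2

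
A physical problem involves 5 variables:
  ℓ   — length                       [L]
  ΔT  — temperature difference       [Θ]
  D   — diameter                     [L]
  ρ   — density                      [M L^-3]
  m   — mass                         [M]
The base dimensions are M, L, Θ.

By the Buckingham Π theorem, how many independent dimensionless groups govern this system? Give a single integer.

Dimensional matrix (M×L×Θ by ℓ×ΔT×D×ρ×m):
  M: [ 0  0  0  1  1]
  L: [ 1  0  1 -3  0]
  Θ: [ 0  1  0  0  0]
RREF → pivots at {ℓ,ΔT,ρ} ⇒ r = 3
n=5, r=3 ⇒ 2 dimensionless groups

2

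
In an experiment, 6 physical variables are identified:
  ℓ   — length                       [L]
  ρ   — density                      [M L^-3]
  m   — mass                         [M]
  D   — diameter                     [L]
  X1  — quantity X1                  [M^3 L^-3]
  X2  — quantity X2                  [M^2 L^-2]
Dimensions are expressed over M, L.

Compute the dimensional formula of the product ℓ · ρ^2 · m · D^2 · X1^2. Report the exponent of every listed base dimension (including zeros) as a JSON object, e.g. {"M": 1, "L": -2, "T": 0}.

Dimensional matrix (M×L by ℓ×ρ×m×D×X1×X2):
  M: [ 0  1  1  0  3  2]
  L: [ 1 -3  0  1 -3 -2]
  [M]: (1)·0+(2)·1+(1)·1+(2)·0+(2)·3 = 9
  [L]: (1)·1+(2)·-3+(1)·0+(2)·1+(2)·-3 = -9
⇒ M^9 L^-9

{"M": 9, "L": -9}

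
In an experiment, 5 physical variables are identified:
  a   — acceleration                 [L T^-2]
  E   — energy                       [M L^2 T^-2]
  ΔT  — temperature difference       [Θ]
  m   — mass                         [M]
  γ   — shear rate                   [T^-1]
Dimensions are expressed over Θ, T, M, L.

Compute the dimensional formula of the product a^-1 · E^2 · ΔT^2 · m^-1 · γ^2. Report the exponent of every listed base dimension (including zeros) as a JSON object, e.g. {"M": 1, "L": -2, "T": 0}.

{"Θ": 2, "T": -4, "M": 1, "L": 3}

Dimensional matrix (Θ×T×M×L by a×E×ΔT×m×γ):
  Θ: [ 0  0  1  0  0]
  T: [-2 -2  0  0 -1]
  M: [ 0  1  0  1  0]
  L: [ 1  2  0  0  0]
  [Θ]: (-1)·0+(2)·0+(2)·1+(-1)·0+(2)·0 = 2
  [T]: (-1)·-2+(2)·-2+(2)·0+(-1)·0+(2)·-1 = -4
  [M]: (-1)·0+(2)·1+(2)·0+(-1)·1+(2)·0 = 1
  [L]: (-1)·1+(2)·2+(2)·0+(-1)·0+(2)·0 = 3
⇒ Θ^2 T^-4 M L^3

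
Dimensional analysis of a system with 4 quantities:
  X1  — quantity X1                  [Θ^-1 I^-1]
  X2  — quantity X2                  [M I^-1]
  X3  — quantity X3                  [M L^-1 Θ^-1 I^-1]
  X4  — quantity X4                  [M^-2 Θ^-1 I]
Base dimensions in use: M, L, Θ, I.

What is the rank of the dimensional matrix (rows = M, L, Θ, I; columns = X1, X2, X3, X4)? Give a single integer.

Exponent matrix [M,L,Θ,I] × [X1,X2,X3,X4]:
  M: [ 0  1  1 -2]
  L: [ 0  0 -1  0]
  Θ: [-1  0 -1 -1]
  I: [-1 -1 -1  1]
Row reduction gives pivot columns X1,X2,X3; rank = 3

3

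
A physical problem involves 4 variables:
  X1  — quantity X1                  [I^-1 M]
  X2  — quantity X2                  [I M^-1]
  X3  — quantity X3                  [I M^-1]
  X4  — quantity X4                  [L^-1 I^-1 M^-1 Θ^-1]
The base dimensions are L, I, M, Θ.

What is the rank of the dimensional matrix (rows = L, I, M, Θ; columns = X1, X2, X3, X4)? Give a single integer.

Dimensional matrix (L×I×M×Θ by X1×X2×X3×X4):
  L: [ 0  0  0 -1]
  I: [-1  1  1 -1]
  M: [ 1 -1 -1 -1]
  Θ: [ 0  0  0 -1]
Row reduction gives pivot columns X1,X4; rank = 2

2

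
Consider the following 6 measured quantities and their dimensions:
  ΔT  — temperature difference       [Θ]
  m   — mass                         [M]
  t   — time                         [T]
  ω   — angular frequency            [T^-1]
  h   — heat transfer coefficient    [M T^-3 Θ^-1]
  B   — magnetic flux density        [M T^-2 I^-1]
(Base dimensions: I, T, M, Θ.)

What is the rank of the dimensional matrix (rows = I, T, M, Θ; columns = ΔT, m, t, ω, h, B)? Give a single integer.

4

Write exponents as rows I,T,M,Θ / cols ΔT,m,t,ω,h,B:
  I: [ 0  0  0  0  0 -1]
  T: [ 0  0  1 -1 -3 -2]
  M: [ 0  1  0  0  1  1]
  Θ: [ 1  0  0  0 -1  0]
Row reduction gives pivot columns ΔT,m,t,B; rank = 4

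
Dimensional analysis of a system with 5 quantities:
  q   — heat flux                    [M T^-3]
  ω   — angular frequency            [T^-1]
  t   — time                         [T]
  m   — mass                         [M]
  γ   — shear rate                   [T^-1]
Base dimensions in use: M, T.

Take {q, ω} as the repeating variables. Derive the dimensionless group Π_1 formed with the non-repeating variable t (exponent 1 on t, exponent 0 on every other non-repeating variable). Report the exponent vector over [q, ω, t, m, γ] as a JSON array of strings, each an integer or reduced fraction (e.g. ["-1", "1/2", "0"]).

["0", "1", "1", "0", "0"]

Exponent matrix [M,T] × [q,ω,t,m,γ]:
  M: [ 1  0  0  1  0]
  T: [-3 -1  1  0 -1]
RREF → pivots at {q,ω} ⇒ r = 2
Pivot set = {q,ω}, free = {t,m,γ}
RREF:
  r0: [   1    0    0    1    0]
  r1: [   0    1   -1   -3    1]
Fix exponent of t at 1, m at 0, γ at 0; solve each RREF row for its pivot's exponent:
  r0: exp(q) + (0)·1 = 0 ⇒ exp(q) = 0
  r1: exp(ω) + (-1)·1 = 0 ⇒ exp(ω) = 1
Π_1 = ω · t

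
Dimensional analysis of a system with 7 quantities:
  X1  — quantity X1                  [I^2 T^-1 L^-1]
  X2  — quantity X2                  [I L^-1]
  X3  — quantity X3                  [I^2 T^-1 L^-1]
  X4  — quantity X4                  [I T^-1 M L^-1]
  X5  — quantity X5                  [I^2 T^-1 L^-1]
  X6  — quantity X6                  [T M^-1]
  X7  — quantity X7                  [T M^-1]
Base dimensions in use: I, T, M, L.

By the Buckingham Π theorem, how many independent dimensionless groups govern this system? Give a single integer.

4

Write exponents as rows I,T,M,L / cols X1,X2,X3,X4,X5,X6,X7:
  I: [ 2  1  2  1  2  0  0]
  T: [-1  0 -1 -1 -1  1  1]
  M: [ 0  0  0  1  0 -1 -1]
  L: [-1 -1 -1 -1 -1  0  0]
RREF → pivots at {X1,X2,X4} ⇒ r = 3
Π count = n − r = 7 − 3 = 4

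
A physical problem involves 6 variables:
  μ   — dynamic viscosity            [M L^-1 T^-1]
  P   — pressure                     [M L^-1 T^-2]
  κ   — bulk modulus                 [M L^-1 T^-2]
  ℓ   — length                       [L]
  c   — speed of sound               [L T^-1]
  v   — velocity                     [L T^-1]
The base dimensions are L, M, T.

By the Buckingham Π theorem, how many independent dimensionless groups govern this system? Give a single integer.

3

Dimensional matrix (L×M×T by μ×P×κ×ℓ×c×v):
  L: [-1 -1 -1  1  1  1]
  M: [ 1  1  1  0  0  0]
  T: [-1 -2 -2  0 -1 -1]
RREF → pivots at {μ,P,ℓ} ⇒ r = 3
n=6, r=3 ⇒ 3 dimensionless groups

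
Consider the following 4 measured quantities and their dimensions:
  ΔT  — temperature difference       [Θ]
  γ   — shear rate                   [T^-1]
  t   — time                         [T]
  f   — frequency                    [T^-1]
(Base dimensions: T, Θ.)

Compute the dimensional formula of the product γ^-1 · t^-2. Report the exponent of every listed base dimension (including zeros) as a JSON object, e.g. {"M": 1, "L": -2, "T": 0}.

{"T": -1, "Θ": 0}

Exponent matrix [T,Θ] × [ΔT,γ,t,f]:
  T: [ 0 -1  1 -1]
  Θ: [ 1  0  0  0]
  [T]: (-1)·-1+(-2)·1 = -1
  [Θ]: (-1)·0+(-2)·0 = 0
⇒ T^-1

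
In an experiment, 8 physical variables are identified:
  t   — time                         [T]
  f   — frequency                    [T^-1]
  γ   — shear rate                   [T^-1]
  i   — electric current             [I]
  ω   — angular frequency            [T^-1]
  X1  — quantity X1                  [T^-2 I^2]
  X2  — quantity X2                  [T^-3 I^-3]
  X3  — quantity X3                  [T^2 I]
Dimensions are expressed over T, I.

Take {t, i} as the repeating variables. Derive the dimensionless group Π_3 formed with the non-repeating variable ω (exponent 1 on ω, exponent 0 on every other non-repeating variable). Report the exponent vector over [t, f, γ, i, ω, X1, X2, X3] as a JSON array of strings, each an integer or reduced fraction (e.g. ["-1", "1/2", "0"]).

["1", "0", "0", "0", "1", "0", "0", "0"]

Exponent matrix [T,I] × [t,f,γ,i,ω,X1,X2,X3]:
  T: [ 1 -1 -1  0 -1 -2 -3  2]
  I: [ 0  0  0  1  0  2 -3  1]
Echelon form has 2 nonzero rows (pivots: t,i)
Repeat: t,i; free: f,γ,ω,X1,X2,X3
RREF:
  r0: [   1   -1   -1    0   -1   -2   -3    2]
  r1: [   0    0    0    1    0    2   -3    1]
Fix exponent of ω at 1, f at 0, γ at 0, X1 at 0, X2 at 0, X3 at 0; solve each RREF row for its pivot's exponent:
  r0: exp(t) + (-1)·1 = 0 ⇒ exp(t) = 1
  r1: exp(i) + (0)·1 = 0 ⇒ exp(i) = 0
Π_3 = t · ω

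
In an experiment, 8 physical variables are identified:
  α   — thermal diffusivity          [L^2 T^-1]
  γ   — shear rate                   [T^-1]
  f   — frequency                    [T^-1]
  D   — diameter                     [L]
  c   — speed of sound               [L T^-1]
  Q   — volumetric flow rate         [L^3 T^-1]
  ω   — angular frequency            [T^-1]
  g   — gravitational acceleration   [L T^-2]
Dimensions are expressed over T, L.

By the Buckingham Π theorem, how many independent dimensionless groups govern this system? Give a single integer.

Exponent matrix [T,L] × [α,γ,f,D,c,Q,ω,g]:
  T: [-1 -1 -1  0 -1 -1 -1 -2]
  L: [ 2  0  0  1  1  3  0  1]
Row reduction gives pivot columns α,γ; rank = 2
8 vars − rank 2 = 6 Π groups

6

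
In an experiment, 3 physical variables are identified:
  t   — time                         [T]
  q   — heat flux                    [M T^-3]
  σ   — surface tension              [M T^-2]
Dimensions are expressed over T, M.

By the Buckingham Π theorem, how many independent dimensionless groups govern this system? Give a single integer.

1

Write exponents as rows T,M / cols t,q,σ:
  T: [ 1 -3 -2]
  M: [ 0  1  1]
Row reduction gives pivot columns t,q; rank = 2
3 vars − rank 2 = 1 Π group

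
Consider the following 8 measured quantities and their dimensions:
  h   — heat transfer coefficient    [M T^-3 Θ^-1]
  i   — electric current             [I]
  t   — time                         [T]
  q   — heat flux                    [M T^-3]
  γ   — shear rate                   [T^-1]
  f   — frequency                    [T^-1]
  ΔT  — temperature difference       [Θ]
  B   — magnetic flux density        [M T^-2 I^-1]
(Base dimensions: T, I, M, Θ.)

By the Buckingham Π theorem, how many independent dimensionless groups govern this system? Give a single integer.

Write exponents as rows T,I,M,Θ / cols h,i,t,q,γ,f,ΔT,B:
  T: [-3  0  1 -3 -1 -1  0 -2]
  I: [ 0  1  0  0  0  0  0 -1]
  M: [ 1  0  0  1  0  0  0  1]
  Θ: [-1  0  0  0  0  0  1  0]
Row reduction gives pivot columns h,i,t,q; rank = 4
8 vars − rank 4 = 4 Π groups

4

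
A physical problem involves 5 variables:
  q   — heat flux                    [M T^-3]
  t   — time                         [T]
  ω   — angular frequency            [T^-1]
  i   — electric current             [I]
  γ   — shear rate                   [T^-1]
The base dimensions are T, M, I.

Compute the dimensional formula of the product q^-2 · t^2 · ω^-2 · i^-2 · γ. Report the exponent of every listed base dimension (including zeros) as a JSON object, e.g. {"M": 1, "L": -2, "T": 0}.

{"T": 9, "M": -2, "I": -2}

Exponent matrix [T,M,I] × [q,t,ω,i,γ]:
  T: [-3  1 -1  0 -1]
  M: [ 1  0  0  0  0]
  I: [ 0  0  0  1  0]
  [T]: (-2)·-3+(2)·1+(-2)·-1+(-2)·0+(1)·-1 = 9
  [M]: (-2)·1+(2)·0+(-2)·0+(-2)·0+(1)·0 = -2
  [I]: (-2)·0+(2)·0+(-2)·0+(-2)·1+(1)·0 = -2
⇒ T^9 M^-2 I^-2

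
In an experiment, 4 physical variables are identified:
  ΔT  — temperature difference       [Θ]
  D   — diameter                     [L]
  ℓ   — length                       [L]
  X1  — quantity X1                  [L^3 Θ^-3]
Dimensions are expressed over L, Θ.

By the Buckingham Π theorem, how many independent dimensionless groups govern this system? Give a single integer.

2

Dimensional matrix (L×Θ by ΔT×D×ℓ×X1):
  L: [ 0  1  1  3]
  Θ: [ 1  0  0 -3]
Row reduction gives pivot columns ΔT,D; rank = 2
Π count = n − r = 4 − 2 = 2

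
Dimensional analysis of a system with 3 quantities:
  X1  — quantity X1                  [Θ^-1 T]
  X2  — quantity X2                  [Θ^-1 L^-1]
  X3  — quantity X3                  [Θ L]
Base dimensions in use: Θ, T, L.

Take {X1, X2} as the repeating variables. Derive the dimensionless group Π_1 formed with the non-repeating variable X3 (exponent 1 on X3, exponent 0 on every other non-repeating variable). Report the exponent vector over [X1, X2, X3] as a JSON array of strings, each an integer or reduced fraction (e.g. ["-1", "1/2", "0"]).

["0", "1", "1"]

Exponent matrix [Θ,T,L] × [X1,X2,X3]:
  Θ: [-1 -1  1]
  T: [ 1  0  0]
  L: [ 0 -1  1]
Row reduction gives pivot columns X1,X2; rank = 2
Repeat: X1,X2; free: X3
RREF:
  r0: [   1    0    0]
  r1: [   0    1   -1]
  r2: [   0    0    0]
Fix exponent of X3 at 1; solve each RREF row for its pivot's exponent:
  r0: exp(X1) + (0)·1 = 0 ⇒ exp(X1) = 0
  r1: exp(X2) + (-1)·1 = 0 ⇒ exp(X2) = 1
Π_1 = X2 · X3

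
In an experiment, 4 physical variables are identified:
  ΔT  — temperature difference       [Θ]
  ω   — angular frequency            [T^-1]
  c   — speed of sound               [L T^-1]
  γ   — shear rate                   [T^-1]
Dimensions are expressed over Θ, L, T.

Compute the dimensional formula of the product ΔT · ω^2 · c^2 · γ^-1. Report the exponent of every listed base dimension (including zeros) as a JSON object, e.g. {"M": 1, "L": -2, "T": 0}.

{"Θ": 1, "L": 2, "T": -3}

Dimensional matrix (Θ×L×T by ΔT×ω×c×γ):
  Θ: [ 1  0  0  0]
  L: [ 0  0  1  0]
  T: [ 0 -1 -1 -1]
  [Θ]: (1)·1+(2)·0+(2)·0+(-1)·0 = 1
  [L]: (1)·0+(2)·0+(2)·1+(-1)·0 = 2
  [T]: (1)·0+(2)·-1+(2)·-1+(-1)·-1 = -3
⇒ Θ L^2 T^-3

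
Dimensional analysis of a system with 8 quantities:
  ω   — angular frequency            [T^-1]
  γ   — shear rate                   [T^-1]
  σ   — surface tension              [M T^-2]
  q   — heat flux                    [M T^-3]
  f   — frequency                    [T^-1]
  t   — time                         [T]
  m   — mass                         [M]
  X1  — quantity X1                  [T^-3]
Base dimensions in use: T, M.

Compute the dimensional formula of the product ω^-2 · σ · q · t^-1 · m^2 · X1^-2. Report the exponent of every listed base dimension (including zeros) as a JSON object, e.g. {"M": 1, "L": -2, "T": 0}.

{"T": 2, "M": 4}

Write exponents as rows T,M / cols ω,γ,σ,q,f,t,m,X1:
  T: [-1 -1 -2 -3 -1  1  0 -3]
  M: [ 0  0  1  1  0  0  1  0]
  [T]: (-2)·-1+(1)·-2+(1)·-3+(-1)·1+(2)·0+(-2)·-3 = 2
  [M]: (-2)·0+(1)·1+(1)·1+(-1)·0+(2)·1+(-2)·0 = 4
⇒ T^2 M^4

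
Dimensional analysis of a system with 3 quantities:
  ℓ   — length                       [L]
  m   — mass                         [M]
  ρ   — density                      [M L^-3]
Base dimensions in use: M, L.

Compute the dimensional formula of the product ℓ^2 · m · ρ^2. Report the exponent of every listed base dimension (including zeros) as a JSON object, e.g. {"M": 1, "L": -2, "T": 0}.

{"M": 3, "L": -4}

Write exponents as rows M,L / cols ℓ,m,ρ:
  M: [ 0  1  1]
  L: [ 1  0 -3]
  [M]: (2)·0+(1)·1+(2)·1 = 3
  [L]: (2)·1+(1)·0+(2)·-3 = -4
⇒ M^3 L^-4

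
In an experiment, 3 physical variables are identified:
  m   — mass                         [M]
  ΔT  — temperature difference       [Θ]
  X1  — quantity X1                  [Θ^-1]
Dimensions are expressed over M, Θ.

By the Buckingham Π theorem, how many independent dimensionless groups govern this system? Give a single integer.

Dimensional matrix (M×Θ by m×ΔT×X1):
  M: [ 1  0  0]
  Θ: [ 0  1 -1]
Echelon form has 2 nonzero rows (pivots: m,ΔT)
n=3, r=2 ⇒ 1 dimensionless group

1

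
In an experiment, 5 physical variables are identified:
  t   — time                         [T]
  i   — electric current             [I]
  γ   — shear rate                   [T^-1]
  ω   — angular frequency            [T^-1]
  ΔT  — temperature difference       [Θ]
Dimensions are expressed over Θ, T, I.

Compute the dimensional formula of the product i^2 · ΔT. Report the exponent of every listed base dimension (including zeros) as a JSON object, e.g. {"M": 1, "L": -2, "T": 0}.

{"Θ": 1, "T": 0, "I": 2}

Dimensional matrix (Θ×T×I by t×i×γ×ω×ΔT):
  Θ: [ 0  0  0  0  1]
  T: [ 1  0 -1 -1  0]
  I: [ 0  1  0  0  0]
  [Θ]: (2)·0+(1)·1 = 1
  [T]: (2)·0+(1)·0 = 0
  [I]: (2)·1+(1)·0 = 2
⇒ Θ I^2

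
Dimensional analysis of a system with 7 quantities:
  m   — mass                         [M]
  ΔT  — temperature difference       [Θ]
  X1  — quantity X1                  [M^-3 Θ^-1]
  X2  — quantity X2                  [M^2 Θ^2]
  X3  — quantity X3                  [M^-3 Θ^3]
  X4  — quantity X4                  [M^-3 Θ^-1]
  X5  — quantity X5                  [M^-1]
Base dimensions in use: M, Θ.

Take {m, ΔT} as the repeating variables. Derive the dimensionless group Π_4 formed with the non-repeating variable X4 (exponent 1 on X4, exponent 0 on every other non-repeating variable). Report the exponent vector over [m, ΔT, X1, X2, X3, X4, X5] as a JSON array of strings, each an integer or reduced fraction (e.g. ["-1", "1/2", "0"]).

Dimensional matrix (M×Θ by m×ΔT×X1×X2×X3×X4×X5):
  M: [ 1  0 -3  2 -3 -3 -1]
  Θ: [ 0  1 -1  2  3 -1  0]
Echelon form has 2 nonzero rows (pivots: m,ΔT)
Repeat: m,ΔT; free: X1,X2,X3,X4,X5
RREF:
  r0: [   1    0   -3    2   -3   -3   -1]
  r1: [   0    1   -1    2    3   -1    0]
Fix exponent of X4 at 1, X1 at 0, X2 at 0, X3 at 0, X5 at 0; solve each RREF row for its pivot's exponent:
  r0: exp(m) + (-3)·1 = 0 ⇒ exp(m) = 3
  r1: exp(ΔT) + (-1)·1 = 0 ⇒ exp(ΔT) = 1
Π_4 = m^3 · ΔT · X4

["3", "1", "0", "0", "0", "1", "0"]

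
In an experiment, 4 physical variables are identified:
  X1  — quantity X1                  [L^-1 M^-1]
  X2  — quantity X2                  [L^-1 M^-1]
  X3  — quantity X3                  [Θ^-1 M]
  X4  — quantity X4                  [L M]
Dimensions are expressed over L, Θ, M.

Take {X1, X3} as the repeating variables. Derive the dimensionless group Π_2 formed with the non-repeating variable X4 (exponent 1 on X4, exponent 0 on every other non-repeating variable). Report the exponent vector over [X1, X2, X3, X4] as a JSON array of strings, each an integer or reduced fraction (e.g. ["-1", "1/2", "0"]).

Write exponents as rows L,Θ,M / cols X1,X2,X3,X4:
  L: [-1 -1  0  1]
  Θ: [ 0  0 -1  0]
  M: [-1 -1  1  1]
Echelon form has 2 nonzero rows (pivots: X1,X3)
Repeat: X1,X3; free: X2,X4
RREF:
  r0: [   1    1    0   -1]
  r1: [   0    0    1    0]
  r2: [   0    0    0    0]
Fix exponent of X4 at 1, X2 at 0; solve each RREF row for its pivot's exponent:
  r0: exp(X1) + (-1)·1 = 0 ⇒ exp(X1) = 1
  r1: exp(X3) + (0)·1 = 0 ⇒ exp(X3) = 0
Π_2 = X1 · X4

["1", "0", "0", "1"]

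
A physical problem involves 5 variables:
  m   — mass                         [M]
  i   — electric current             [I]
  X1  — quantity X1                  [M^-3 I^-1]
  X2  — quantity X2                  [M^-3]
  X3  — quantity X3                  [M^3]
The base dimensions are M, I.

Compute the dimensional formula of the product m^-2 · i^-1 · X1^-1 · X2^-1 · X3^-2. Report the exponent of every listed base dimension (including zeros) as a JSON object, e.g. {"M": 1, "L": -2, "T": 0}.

{"M": -2, "I": 0}

Exponent matrix [M,I] × [m,i,X1,X2,X3]:
  M: [ 1  0 -3 -3  3]
  I: [ 0  1 -1  0  0]
  [M]: (-2)·1+(-1)·0+(-1)·-3+(-1)·-3+(-2)·3 = -2
  [I]: (-2)·0+(-1)·1+(-1)·-1+(-1)·0+(-2)·0 = 0
⇒ M^-2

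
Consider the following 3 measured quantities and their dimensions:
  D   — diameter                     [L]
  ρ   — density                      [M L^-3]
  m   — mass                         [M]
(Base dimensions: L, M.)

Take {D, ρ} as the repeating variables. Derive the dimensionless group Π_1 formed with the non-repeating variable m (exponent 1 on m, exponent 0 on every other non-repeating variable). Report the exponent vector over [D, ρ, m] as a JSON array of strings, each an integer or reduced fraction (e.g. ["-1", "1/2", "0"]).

Write exponents as rows L,M / cols D,ρ,m:
  L: [ 1 -3  0]
  M: [ 0  1  1]
Echelon form has 2 nonzero rows (pivots: D,ρ)
Pivot set = {D,ρ}, free = {m}
RREF:
  r0: [   1    0    3]
  r1: [   0    1    1]
Fix exponent of m at 1; solve each RREF row for its pivot's exponent:
  r0: exp(D) + (3)·1 = 0 ⇒ exp(D) = -3
  r1: exp(ρ) + (1)·1 = 0 ⇒ exp(ρ) = -1
Π_1 = D^-3 · ρ^-1 · m

["-3", "-1", "1"]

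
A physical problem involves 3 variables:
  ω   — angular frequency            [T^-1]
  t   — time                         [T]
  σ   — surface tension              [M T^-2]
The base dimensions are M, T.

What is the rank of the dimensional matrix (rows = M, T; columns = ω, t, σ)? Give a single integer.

Dimensional matrix (M×T by ω×t×σ):
  M: [ 0  0  1]
  T: [-1  1 -2]
Row reduction gives pivot columns ω,σ; rank = 2

2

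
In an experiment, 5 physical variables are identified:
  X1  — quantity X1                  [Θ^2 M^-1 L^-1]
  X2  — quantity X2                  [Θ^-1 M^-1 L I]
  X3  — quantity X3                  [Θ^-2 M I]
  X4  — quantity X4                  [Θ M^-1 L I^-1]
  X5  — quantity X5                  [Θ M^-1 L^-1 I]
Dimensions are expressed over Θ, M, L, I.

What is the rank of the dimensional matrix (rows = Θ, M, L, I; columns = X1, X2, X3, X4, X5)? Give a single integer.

Write exponents as rows Θ,M,L,I / cols X1,X2,X3,X4,X5:
  Θ: [ 2 -1 -2  1  1]
  M: [-1 -1  1 -1 -1]
  L: [-1  1  0  1 -1]
  I: [ 0  1  1 -1  1]
RREF → pivots at {X1,X2,X3} ⇒ r = 3

3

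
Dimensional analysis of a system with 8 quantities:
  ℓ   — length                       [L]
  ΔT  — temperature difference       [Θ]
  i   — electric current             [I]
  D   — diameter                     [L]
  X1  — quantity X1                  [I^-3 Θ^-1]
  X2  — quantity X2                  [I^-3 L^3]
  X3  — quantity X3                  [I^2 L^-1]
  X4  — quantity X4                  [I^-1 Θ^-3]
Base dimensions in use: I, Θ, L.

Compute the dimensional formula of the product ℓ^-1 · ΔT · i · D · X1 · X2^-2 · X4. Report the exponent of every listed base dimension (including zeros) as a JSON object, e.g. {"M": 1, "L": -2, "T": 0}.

{"I": 3, "Θ": -3, "L": -6}

Exponent matrix [I,Θ,L] × [ℓ,ΔT,i,D,X1,X2,X3,X4]:
  I: [ 0  0  1  0 -3 -3  2 -1]
  Θ: [ 0  1  0  0 -1  0  0 -3]
  L: [ 1  0  0  1  0  3 -1  0]
  [I]: (-1)·0+(1)·0+(1)·1+(1)·0+(1)·-3+(-2)·-3+(1)·-1 = 3
  [Θ]: (-1)·0+(1)·1+(1)·0+(1)·0+(1)·-1+(-2)·0+(1)·-3 = -3
  [L]: (-1)·1+(1)·0+(1)·0+(1)·1+(1)·0+(-2)·3+(1)·0 = -6
⇒ I^3 Θ^-3 L^-6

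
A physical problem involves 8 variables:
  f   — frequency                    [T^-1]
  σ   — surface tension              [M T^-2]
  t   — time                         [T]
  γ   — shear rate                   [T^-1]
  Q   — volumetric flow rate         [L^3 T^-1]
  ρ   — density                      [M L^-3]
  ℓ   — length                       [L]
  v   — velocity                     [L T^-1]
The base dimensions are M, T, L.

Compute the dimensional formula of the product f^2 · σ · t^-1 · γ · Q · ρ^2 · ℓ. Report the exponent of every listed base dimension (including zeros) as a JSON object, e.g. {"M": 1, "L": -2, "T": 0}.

Write exponents as rows M,T,L / cols f,σ,t,γ,Q,ρ,ℓ,v:
  M: [ 0  1  0  0  0  1  0  0]
  T: [-1 -2  1 -1 -1  0  0 -1]
  L: [ 0  0  0  0  3 -3  1  1]
  [M]: (2)·0+(1)·1+(-1)·0+(1)·0+(1)·0+(2)·1+(1)·0 = 3
  [T]: (2)·-1+(1)·-2+(-1)·1+(1)·-1+(1)·-1+(2)·0+(1)·0 = -7
  [L]: (2)·0+(1)·0+(-1)·0+(1)·0+(1)·3+(2)·-3+(1)·1 = -2
⇒ M^3 T^-7 L^-2

{"M": 3, "T": -7, "L": -2}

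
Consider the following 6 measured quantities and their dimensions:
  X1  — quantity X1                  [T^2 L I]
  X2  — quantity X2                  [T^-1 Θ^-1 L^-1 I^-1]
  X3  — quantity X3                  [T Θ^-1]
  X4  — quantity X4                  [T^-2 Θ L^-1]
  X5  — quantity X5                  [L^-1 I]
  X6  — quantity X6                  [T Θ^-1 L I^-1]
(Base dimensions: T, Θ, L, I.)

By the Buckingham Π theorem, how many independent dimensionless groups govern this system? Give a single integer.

Dimensional matrix (T×Θ×L×I by X1×X2×X3×X4×X5×X6):
  T: [ 2 -1  1 -2  0  1]
  Θ: [ 0 -1 -1  1  0 -1]
  L: [ 1 -1  0 -1 -1  1]
  I: [ 1 -1  0  0  1 -1]
Echelon form has 3 nonzero rows (pivots: X1,X2,X4)
n=6, r=3 ⇒ 3 dimensionless groups

3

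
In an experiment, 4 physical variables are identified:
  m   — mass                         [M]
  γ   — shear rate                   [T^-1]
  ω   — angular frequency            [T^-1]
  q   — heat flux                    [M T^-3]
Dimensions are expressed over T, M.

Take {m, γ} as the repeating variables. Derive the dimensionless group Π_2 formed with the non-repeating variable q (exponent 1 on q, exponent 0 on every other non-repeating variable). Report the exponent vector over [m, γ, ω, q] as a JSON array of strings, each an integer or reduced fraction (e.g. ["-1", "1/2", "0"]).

["-1", "-3", "0", "1"]

Dimensional matrix (T×M by m×γ×ω×q):
  T: [ 0 -1 -1 -3]
  M: [ 1  0  0  1]
RREF → pivots at {m,γ} ⇒ r = 2
Repeat: m,γ; free: ω,q
RREF:
  r0: [   1    0    0    1]
  r1: [   0    1    1    3]
Fix exponent of q at 1, ω at 0; solve each RREF row for its pivot's exponent:
  r0: exp(m) + (1)·1 = 0 ⇒ exp(m) = -1
  r1: exp(γ) + (3)·1 = 0 ⇒ exp(γ) = -3
Π_2 = m^-1 · γ^-3 · q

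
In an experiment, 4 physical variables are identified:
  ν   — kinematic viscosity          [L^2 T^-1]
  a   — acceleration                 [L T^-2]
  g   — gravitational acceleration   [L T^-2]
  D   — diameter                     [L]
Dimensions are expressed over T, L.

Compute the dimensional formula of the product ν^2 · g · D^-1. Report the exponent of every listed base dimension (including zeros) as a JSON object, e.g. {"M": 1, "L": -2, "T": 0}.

Dimensional matrix (T×L by ν×a×g×D):
  T: [-1 -2 -2  0]
  L: [ 2  1  1  1]
  [T]: (2)·-1+(1)·-2+(-1)·0 = -4
  [L]: (2)·2+(1)·1+(-1)·1 = 4
⇒ T^-4 L^4

{"T": -4, "L": 4}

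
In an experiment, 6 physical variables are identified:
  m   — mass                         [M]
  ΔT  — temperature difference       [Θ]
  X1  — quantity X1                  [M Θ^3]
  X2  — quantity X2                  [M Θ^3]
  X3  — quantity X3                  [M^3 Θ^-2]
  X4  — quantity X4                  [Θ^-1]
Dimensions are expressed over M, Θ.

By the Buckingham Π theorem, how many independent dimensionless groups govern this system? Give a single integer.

4

Write exponents as rows M,Θ / cols m,ΔT,X1,X2,X3,X4:
  M: [ 1  0  1  1  3  0]
  Θ: [ 0  1  3  3 -2 -1]
RREF → pivots at {m,ΔT} ⇒ r = 2
6 vars − rank 2 = 4 Π groups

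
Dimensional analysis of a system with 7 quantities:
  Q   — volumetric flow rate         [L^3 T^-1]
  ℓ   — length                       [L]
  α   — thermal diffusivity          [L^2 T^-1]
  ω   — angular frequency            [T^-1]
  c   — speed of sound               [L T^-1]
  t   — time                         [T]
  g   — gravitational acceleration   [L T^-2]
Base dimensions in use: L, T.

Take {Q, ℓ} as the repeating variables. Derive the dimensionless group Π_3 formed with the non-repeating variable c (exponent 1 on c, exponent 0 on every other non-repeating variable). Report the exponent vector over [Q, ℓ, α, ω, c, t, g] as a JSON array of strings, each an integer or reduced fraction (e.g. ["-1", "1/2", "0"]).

Exponent matrix [L,T] × [Q,ℓ,α,ω,c,t,g]:
  L: [ 3  1  2  0  1  0  1]
  T: [-1  0 -1 -1 -1  1 -2]
Row reduction gives pivot columns Q,ℓ; rank = 2
Repeat: Q,ℓ; free: α,ω,c,t,g
RREF:
  r0: [   1    0    1    1    1   -1    2]
  r1: [   0    1   -1   -3   -2    3   -5]
Fix exponent of c at 1, α at 0, ω at 0, t at 0, g at 0; solve each RREF row for its pivot's exponent:
  r0: exp(Q) + (1)·1 = 0 ⇒ exp(Q) = -1
  r1: exp(ℓ) + (-2)·1 = 0 ⇒ exp(ℓ) = 2
Π_3 = Q^-1 · ℓ^2 · c

["-1", "2", "0", "0", "1", "0", "0"]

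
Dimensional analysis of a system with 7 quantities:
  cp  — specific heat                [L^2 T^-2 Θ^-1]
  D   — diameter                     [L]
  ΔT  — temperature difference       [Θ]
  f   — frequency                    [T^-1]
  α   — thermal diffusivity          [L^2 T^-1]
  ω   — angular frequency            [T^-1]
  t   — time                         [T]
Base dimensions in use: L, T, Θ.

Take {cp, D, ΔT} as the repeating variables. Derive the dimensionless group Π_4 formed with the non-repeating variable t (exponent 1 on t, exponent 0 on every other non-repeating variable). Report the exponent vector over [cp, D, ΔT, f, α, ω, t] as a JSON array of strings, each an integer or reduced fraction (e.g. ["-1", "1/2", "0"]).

["1/2", "-1", "1/2", "0", "0", "0", "1"]

Dimensional matrix (L×T×Θ by cp×D×ΔT×f×α×ω×t):
  L: [ 2  1  0  0  2  0  0]
  T: [-2  0  0 -1 -1 -1  1]
  Θ: [-1  0  1  0  0  0  0]
Row reduction gives pivot columns cp,D,ΔT; rank = 3
Repeat: cp,D,ΔT; free: f,α,ω,t
RREF:
  r0: [   1    0    0  1/2  1/2  1/2 -1/2]
  r1: [   0    1    0   -1    1   -1    1]
  r2: [   0    0    1  1/2  1/2  1/2 -1/2]
Fix exponent of t at 1, f at 0, α at 0, ω at 0; solve each RREF row for its pivot's exponent:
  r0: exp(cp) + (-1/2)·1 = 0 ⇒ exp(cp) = 1/2
  r1: exp(D) + (1)·1 = 0 ⇒ exp(D) = -1
  r2: exp(ΔT) + (-1/2)·1 = 0 ⇒ exp(ΔT) = 1/2
Π_4 = cp^(1/2) · D^-1 · ΔT^(1/2) · t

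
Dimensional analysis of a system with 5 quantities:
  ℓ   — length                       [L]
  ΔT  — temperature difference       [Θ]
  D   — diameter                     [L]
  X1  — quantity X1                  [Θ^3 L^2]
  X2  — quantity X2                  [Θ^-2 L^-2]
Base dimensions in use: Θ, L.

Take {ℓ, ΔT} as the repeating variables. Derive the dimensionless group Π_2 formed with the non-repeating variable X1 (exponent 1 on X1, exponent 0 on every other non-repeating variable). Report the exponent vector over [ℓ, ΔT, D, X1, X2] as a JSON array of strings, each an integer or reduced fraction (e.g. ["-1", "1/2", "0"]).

["-2", "-3", "0", "1", "0"]

Exponent matrix [Θ,L] × [ℓ,ΔT,D,X1,X2]:
  Θ: [ 0  1  0  3 -2]
  L: [ 1  0  1  2 -2]
Row reduction gives pivot columns ℓ,ΔT; rank = 2
Repeat: ℓ,ΔT; free: D,X1,X2
RREF:
  r0: [   1    0    1    2   -2]
  r1: [   0    1    0    3   -2]
Fix exponent of X1 at 1, D at 0, X2 at 0; solve each RREF row for its pivot's exponent:
  r0: exp(ℓ) + (2)·1 = 0 ⇒ exp(ℓ) = -2
  r1: exp(ΔT) + (3)·1 = 0 ⇒ exp(ΔT) = -3
Π_2 = ℓ^-2 · ΔT^-3 · X1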